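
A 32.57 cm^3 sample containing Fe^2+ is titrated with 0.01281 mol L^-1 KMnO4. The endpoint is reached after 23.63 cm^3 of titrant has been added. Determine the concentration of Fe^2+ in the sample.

n(KMnO4) = 0.01281 x 0.02363 = 0.0003027 mol.
From the balanced equation, 1 mol KMnO4 reacts with 5 mol Fe^2+, so n(Fe^2+) = 0.0003027 x 5/1 = 0.001514 mol.
[Fe^2+] = 0.001514 / 0.03257 L = 0.0465 M.

0.0465 M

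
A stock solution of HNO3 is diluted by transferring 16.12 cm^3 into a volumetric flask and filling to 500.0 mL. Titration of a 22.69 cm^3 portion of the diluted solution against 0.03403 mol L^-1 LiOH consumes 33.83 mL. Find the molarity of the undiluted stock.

1.57 M

n(LiOH) = 0.03403 x 0.03383 = 0.001151 mol.
n(HNO3) in the aliquot = 0.001151 mol.
[diluted HNO3] = 0.001151 / 0.02269 = 0.05074 M.
Dilution factor = 500.0/16.12 = 31.02, so [stock] = 0.05074 x 31.02 = 1.57 M.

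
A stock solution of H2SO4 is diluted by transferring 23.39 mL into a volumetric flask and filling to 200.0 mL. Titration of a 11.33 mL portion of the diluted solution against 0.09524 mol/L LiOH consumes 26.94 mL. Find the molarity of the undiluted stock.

0.968 M

n(LiOH) = 0.09524 x 0.02694 = 0.002566 mol.
n(H2SO4) in the aliquot = 0.002566 x 1/2 = 0.001283 mol.
[diluted H2SO4] = 0.001283 / 0.01133 = 0.1132 M.
Dilution factor = 200.0/23.39 = 8.551, so [stock] = 0.1132 x 8.551 = 0.968 M.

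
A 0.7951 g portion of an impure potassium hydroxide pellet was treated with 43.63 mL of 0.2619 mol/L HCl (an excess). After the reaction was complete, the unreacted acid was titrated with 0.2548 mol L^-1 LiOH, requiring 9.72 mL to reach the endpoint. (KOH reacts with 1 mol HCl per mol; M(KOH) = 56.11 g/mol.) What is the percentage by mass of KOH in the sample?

63.2%

Total n(HCl) added = 0.2619 x 0.04363 = 0.01143 mol.
n(LiOH) used = 0.2548 x 0.009720 = 0.002477 mol, which equals the excess n(HCl).
So n(HCl) consumed by the sample = 0.01143 - 0.002477 = 0.008950 mol.
n(KOH) = 0.008950 / 1 = 0.008950 mol.
mass KOH = 0.008950 x 56.11 = 0.5022 g, so %KOH = 0.5022/0.7951 x 100 = 63.2%.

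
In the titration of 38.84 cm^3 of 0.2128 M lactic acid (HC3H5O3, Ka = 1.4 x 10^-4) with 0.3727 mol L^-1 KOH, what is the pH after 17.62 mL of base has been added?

4.44

Initial n(HC3H5O3) = 0.2128 x 0.03884 = 0.008265 mol.
n(KOH) added = 0.3727 x 0.01762 = 0.006567 mol, converting that many moles of HC3H5O3 to C3H5O3-.
Remaining n(HC3H5O3) = 0.001698 mol; n(C3H5O3-) = 0.006567 mol.
By Henderson-Hasselbalch, pH = pKa + log([A^-]/[HA]) = 3.85 + log(0.006567/0.001698) = 3.85 + (+0.59) = 4.44.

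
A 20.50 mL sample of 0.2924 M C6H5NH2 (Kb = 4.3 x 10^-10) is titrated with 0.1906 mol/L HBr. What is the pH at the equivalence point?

2.79

n(C6H5NH2) = 0.2924 x 0.02050 = 0.005994 mol; V(HBr) at equivalence = 0.005994/0.1906 = 0.03145 L.
At equivalence the base is fully converted to C6H5NH3+; total volume = 0.05195 L, so [C6H5NH3+] = 0.005994/0.05195 = 0.1154 M.
Ka(C6H5NH3+) = Kw/Kb = 1.0e-14 / 4.3 x 10^-10 = 2.33e-5.
[H^+] = sqrt(Ka x [C6H5NH3+]) = sqrt(2.33e-5 x 0.1154) = 0.00164 M.
pH = -log(0.00164) = 2.79.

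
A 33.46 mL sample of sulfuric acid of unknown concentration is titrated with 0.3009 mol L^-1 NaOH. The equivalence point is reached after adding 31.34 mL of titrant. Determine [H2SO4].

n(NaOH) delivered = 0.3009 x 0.03134 = 0.009430 mol.
The reaction is 1 H2SO4 + 2 NaOH, so n(H2SO4) = 0.009430 x 1/2 = 0.004715 mol.
[H2SO4] = 0.004715 mol / 0.03346 L = 0.141 M.

0.141 M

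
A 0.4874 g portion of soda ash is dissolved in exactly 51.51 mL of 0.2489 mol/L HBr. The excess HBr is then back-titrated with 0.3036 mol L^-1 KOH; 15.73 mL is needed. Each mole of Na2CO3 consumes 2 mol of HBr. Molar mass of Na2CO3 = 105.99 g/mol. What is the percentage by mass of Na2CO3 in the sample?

87.5%

Total n(HBr) added = 0.2489 x 0.05151 = 0.01282 mol.
n(KOH) used = 0.3036 x 0.01573 = 0.004776 mol, which equals the excess n(HBr).
So n(HBr) consumed by the sample = 0.01282 - 0.004776 = 0.008045 mol.
n(Na2CO3) = 0.008045 / 2 = 0.004023 mol.
mass Na2CO3 = 0.004023 x 105.99 = 0.4264 g, so %Na2CO3 = 0.4264/0.4874 x 100 = 87.5%.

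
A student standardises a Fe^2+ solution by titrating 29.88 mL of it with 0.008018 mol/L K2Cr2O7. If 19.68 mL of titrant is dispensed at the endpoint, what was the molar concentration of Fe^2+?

0.0317 M

n(K2Cr2O7) = 0.008018 x 0.01968 = 0.0001578 mol.
From the balanced equation, 1 mol K2Cr2O7 reacts with 6 mol Fe^2+, so n(Fe^2+) = 0.0001578 x 6/1 = 0.0009468 mol.
[Fe^2+] = 0.0009468 / 0.02988 L = 0.0317 M.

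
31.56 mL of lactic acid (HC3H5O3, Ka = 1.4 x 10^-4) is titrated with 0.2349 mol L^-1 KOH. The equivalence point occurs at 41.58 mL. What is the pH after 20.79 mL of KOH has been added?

3.85

20.79 mL is exactly half the equivalence volume (41.58/2), i.e. the half-equivalence point.
There, n(HA) = n(A^-), so pH = pKa = -log(1.4 x 10^-4) = 3.85.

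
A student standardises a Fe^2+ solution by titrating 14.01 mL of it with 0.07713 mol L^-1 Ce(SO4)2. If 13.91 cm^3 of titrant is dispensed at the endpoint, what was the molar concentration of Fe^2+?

0.0766 M

n(Ce(SO4)2) = 0.07713 x 0.01391 = 0.001073 mol.
From the balanced equation, 1 mol Ce(SO4)2 reacts with 1 mol Fe^2+, so n(Fe^2+) = 0.001073 x 1/1 = 0.001073 mol.
[Fe^2+] = 0.001073 / 0.01401 L = 0.0766 M.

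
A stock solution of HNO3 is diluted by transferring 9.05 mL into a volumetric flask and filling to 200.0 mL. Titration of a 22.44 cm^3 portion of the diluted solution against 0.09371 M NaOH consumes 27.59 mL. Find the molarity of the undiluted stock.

2.55 M

n(NaOH) = 0.09371 x 0.02759 = 0.002585 mol.
n(HNO3) in the aliquot = 0.002585 mol.
[diluted HNO3] = 0.002585 / 0.02244 = 0.1152 M.
Dilution factor = 200.0/9.050 = 22.10, so [stock] = 0.1152 x 22.10 = 2.55 M.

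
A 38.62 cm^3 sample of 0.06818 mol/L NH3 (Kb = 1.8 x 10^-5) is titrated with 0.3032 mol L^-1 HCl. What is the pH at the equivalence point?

5.25

n(NH3) = 0.06818 x 0.03862 = 0.002633 mol; V(HCl) at equivalence = 0.002633/0.3032 = 0.008684 L.
At equivalence the base is fully converted to NH4+; total volume = 0.04730 L, so [NH4+] = 0.002633/0.04730 = 0.05566 M.
Ka(NH4+) = Kw/Kb = 1.0e-14 / 1.8 x 10^-5 = 5.56e-10.
[H^+] = sqrt(Ka x [NH4+]) = sqrt(5.56e-10 x 0.05566) = 5.56e-6 M.
pH = -log(5.56e-6) = 5.25.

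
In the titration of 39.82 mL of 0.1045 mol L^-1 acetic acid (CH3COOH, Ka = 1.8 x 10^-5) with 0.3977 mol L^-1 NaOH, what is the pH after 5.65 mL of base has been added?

Initial n(CH3COOH) = 0.1045 x 0.03982 = 0.004161 mol.
n(NaOH) added = 0.3977 x 0.005650 = 0.002247 mol, converting that many moles of CH3COOH to CH3COO-.
Remaining n(CH3COOH) = 0.001914 mol; n(CH3COO-) = 0.002247 mol.
By Henderson-Hasselbalch, pH = pKa + log([A^-]/[HA]) = 4.74 + log(0.002247/0.001914) = 4.74 + (+0.07) = 4.81.

4.81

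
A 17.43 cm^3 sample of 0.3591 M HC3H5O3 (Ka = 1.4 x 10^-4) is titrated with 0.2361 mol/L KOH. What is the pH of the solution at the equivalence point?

n(HC3H5O3) = 0.3591 x 0.01743 = 0.006259 mol; V(KOH) at equivalence = 0.006259/0.2361 = 0.02651 L.
At equivalence all the acid is converted to C3H5O3-; total volume = 0.01743 + 0.02651 = 0.04394 L, so [C3H5O3-] = 0.006259/0.04394 = 0.1424 M.
Kb = Kw/Ka = 1.0e-14 / 1.4 x 10^-4 = 7.14e-11.
[OH^-] = sqrt(Kb x [C3H5O3-]) = sqrt(7.14e-11 x 0.1424) = 3.19e-6 M.
pOH = 5.50, so pH = 14.00 - 5.50 = 8.50.

8.50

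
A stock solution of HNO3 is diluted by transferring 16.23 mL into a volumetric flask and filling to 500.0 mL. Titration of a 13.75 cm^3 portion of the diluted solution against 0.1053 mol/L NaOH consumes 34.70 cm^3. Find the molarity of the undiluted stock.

n(NaOH) = 0.1053 x 0.03470 = 0.003654 mol.
n(HNO3) in the aliquot = 0.003654 mol.
[diluted HNO3] = 0.003654 / 0.01375 = 0.2657 M.
Dilution factor = 500.0/16.23 = 30.81, so [stock] = 0.2657 x 30.81 = 8.19 M.

8.19 M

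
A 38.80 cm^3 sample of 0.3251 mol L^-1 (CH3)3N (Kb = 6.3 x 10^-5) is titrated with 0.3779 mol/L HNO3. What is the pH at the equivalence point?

5.28

n((CH3)3N) = 0.3251 x 0.03880 = 0.01261 mol; V(HNO3) at equivalence = 0.01261/0.3779 = 0.03338 L.
At equivalence the base is fully converted to (CH3)3NH+; total volume = 0.07218 L, so [(CH3)3NH+] = 0.01261/0.07218 = 0.1748 M.
Ka((CH3)3NH+) = Kw/Kb = 1.0e-14 / 6.3 x 10^-5 = 1.59e-10.
[H^+] = sqrt(Ka x [(CH3)3NH+]) = sqrt(1.59e-10 x 0.1748) = 5.27e-6 M.
pH = -log(5.27e-6) = 5.28.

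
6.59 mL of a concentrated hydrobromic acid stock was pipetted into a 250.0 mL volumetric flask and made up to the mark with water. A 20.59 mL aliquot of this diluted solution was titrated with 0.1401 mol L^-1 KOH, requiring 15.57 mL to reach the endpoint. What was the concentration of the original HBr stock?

4.02 M

n(KOH) = 0.1401 x 0.01557 = 0.002181 mol.
n(HBr) in the aliquot = 0.002181 mol.
[diluted HBr] = 0.002181 / 0.02059 = 0.1059 M.
Dilution factor = 250.0/6.590 = 37.94, so [stock] = 0.1059 x 37.94 = 4.02 M.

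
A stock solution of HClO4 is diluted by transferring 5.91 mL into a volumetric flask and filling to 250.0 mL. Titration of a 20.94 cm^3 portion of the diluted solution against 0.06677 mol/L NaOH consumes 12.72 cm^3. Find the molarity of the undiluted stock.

n(NaOH) = 0.06677 x 0.01272 = 0.0008493 mol.
n(HClO4) in the aliquot = 0.0008493 mol.
[diluted HClO4] = 0.0008493 / 0.02094 = 0.04056 M.
Dilution factor = 250.0/5.910 = 42.30, so [stock] = 0.04056 x 42.30 = 1.72 M.

1.72 M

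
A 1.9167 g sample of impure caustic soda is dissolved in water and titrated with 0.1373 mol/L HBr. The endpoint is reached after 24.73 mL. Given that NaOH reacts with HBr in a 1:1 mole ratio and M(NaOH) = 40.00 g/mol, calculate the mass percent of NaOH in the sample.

n(HBr) = 0.1373 x 0.02473 = 0.003395 mol.
n(NaOH) = 0.003395 / 1 = 0.003395 mol.
mass of NaOH = 0.003395 x 40.00 = 0.1358 g.
% purity = 0.1358 / 1.9167 x 100 = 7.09%.

7.09%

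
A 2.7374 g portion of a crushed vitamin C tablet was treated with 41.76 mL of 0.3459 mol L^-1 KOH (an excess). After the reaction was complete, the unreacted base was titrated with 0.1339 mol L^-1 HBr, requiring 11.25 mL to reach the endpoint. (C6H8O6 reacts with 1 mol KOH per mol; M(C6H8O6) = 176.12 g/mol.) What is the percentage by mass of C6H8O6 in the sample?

Total n(KOH) added = 0.3459 x 0.04176 = 0.01444 mol.
n(HBr) used = 0.1339 x 0.01125 = 0.001506 mol, which equals the excess n(KOH).
So n(KOH) consumed by the sample = 0.01444 - 0.001506 = 0.01294 mol.
n(C6H8O6) = 0.01294 / 1 = 0.01294 mol.
mass C6H8O6 = 0.01294 x 176.12 = 2.279 g, so %C6H8O6 = 2.279/2.7374 x 100 = 83.2%.

83.2%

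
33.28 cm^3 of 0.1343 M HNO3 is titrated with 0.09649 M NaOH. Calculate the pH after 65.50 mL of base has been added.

n(acid) = 0.1343 x 0.03328 = 0.004470 mol; n(NaOH) added = 0.09649 x 0.06550 = 0.006320 mol.
Base is in excess by 0.006320 - 0.004470 = 0.001851 mol in a total volume of 0.09878 L.
[OH^-] = 0.001851/0.09878 = 0.01873 M, so pOH = 1.73 and pH = 14.00 - 1.73 = 12.27.

12.27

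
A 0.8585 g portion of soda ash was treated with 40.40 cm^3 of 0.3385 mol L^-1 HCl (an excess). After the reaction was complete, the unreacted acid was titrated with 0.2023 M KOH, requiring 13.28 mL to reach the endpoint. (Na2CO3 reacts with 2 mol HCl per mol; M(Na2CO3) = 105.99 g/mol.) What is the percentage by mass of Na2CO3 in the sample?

Total n(HCl) added = 0.3385 x 0.04040 = 0.01368 mol.
n(KOH) used = 0.2023 x 0.01328 = 0.002687 mol, which equals the excess n(HCl).
So n(HCl) consumed by the sample = 0.01368 - 0.002687 = 0.01099 mol.
n(Na2CO3) = 0.01099 / 2 = 0.005494 mol.
mass Na2CO3 = 0.005494 x 105.99 = 0.5824 g, so %Na2CO3 = 0.5824/0.8585 x 100 = 67.8%.

67.8%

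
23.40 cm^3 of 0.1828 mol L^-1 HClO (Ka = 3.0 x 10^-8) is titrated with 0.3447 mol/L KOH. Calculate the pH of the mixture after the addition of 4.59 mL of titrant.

7.29

Initial n(HClO) = 0.1828 x 0.02340 = 0.004278 mol.
n(KOH) added = 0.3447 x 0.004590 = 0.001582 mol, converting that many moles of HClO to ClO-.
Remaining n(HClO) = 0.002695 mol; n(ClO-) = 0.001582 mol.
By Henderson-Hasselbalch, pH = pKa + log([A^-]/[HA]) = 7.52 + log(0.001582/0.002695) = 7.52 + (-0.23) = 7.29.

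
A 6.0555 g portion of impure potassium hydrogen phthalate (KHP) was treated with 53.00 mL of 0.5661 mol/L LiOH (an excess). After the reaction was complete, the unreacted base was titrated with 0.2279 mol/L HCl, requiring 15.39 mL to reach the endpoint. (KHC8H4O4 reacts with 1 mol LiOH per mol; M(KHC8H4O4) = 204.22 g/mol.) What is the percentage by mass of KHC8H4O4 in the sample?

89.4%

Total n(LiOH) added = 0.5661 x 0.05300 = 0.03000 mol.
n(HCl) used = 0.2279 x 0.01539 = 0.003507 mol, which equals the excess n(LiOH).
So n(LiOH) consumed by the sample = 0.03000 - 0.003507 = 0.02650 mol.
n(KHC8H4O4) = 0.02650 / 1 = 0.02650 mol.
mass KHC8H4O4 = 0.02650 x 204.22 = 5.411 g, so %KHC8H4O4 = 5.411/6.0555 x 100 = 89.4%.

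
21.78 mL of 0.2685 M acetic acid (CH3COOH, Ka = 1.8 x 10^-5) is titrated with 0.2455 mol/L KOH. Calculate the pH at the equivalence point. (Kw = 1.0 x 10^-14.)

n(CH3COOH) = 0.2685 x 0.02178 = 0.005848 mol; V(KOH) at equivalence = 0.005848/0.2455 = 0.02382 L.
At equivalence all the acid is converted to CH3COO-; total volume = 0.02178 + 0.02382 = 0.04560 L, so [CH3COO-] = 0.005848/0.04560 = 0.1282 M.
Kb = Kw/Ka = 1.0e-14 / 1.8 x 10^-5 = 5.56e-10.
[OH^-] = sqrt(Kb x [CH3COO-]) = sqrt(5.56e-10 x 0.1282) = 8.44e-6 M.
pOH = 5.07, so pH = 14.00 - 5.07 = 8.93.

8.93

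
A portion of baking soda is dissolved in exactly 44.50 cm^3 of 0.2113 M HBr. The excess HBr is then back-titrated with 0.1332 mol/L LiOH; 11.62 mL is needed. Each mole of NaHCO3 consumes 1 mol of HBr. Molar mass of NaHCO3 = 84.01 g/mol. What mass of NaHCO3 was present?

0.660 g

Total n(HBr) added = 0.2113 x 0.04450 = 0.009403 mol.
n(LiOH) used = 0.1332 x 0.01162 = 0.001548 mol, which equals the excess n(HBr).
So n(HBr) consumed by the sample = 0.009403 - 0.001548 = 0.007855 mol.
n(NaHCO3) = 0.007855 / 1 = 0.007855 mol.
mass = 0.007855 mol x 84.01 g/mol = 0.660 g.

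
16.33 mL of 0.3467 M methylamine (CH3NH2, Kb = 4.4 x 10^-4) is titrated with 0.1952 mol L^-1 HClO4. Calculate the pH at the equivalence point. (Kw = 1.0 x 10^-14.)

n(CH3NH2) = 0.3467 x 0.01633 = 0.005662 mol; V(HClO4) at equivalence = 0.005662/0.1952 = 0.02900 L.
At equivalence the base is fully converted to CH3NH3+; total volume = 0.04533 L, so [CH3NH3+] = 0.005662/0.04533 = 0.1249 M.
Ka(CH3NH3+) = Kw/Kb = 1.0e-14 / 4.4 x 10^-4 = 2.27e-11.
[H^+] = sqrt(Ka x [CH3NH3+]) = sqrt(2.27e-11 x 0.1249) = 1.68e-6 M.
pH = -log(1.68e-6) = 5.77.

5.77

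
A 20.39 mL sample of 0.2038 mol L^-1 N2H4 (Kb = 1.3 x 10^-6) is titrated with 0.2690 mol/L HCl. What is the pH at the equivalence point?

n(N2H4) = 0.2038 x 0.02039 = 0.004155 mol; V(HCl) at equivalence = 0.004155/0.2690 = 0.01545 L.
At equivalence the base is fully converted to N2H5+; total volume = 0.03584 L, so [N2H5+] = 0.004155/0.03584 = 0.1160 M.
Ka(N2H5+) = Kw/Kb = 1.0e-14 / 1.3 x 10^-6 = 7.69e-9.
[H^+] = sqrt(Ka x [N2H5+]) = sqrt(7.69e-9 x 0.1160) = 2.99e-5 M.
pH = -log(2.99e-5) = 4.52.

4.52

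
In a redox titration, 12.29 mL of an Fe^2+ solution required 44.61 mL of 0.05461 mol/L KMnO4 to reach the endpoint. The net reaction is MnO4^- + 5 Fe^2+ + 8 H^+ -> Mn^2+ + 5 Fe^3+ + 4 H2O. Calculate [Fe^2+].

0.991 M

n(KMnO4) = 0.05461 x 0.04461 = 0.002436 mol.
From the balanced equation, 1 mol KMnO4 reacts with 5 mol Fe^2+, so n(Fe^2+) = 0.002436 x 5/1 = 0.01218 mol.
[Fe^2+] = 0.01218 / 0.01229 L = 0.991 M.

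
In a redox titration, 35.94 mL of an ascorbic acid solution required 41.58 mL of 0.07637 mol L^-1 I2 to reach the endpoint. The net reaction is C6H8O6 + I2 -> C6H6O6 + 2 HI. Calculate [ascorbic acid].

0.0884 M

n(I2) = 0.07637 x 0.04158 = 0.003175 mol.
From the balanced equation, 1 mol I2 reacts with 1 mol ascorbic acid, so n(ascorbic acid) = 0.003175 x 1/1 = 0.003175 mol.
[ascorbic acid] = 0.003175 / 0.03594 L = 0.0884 M.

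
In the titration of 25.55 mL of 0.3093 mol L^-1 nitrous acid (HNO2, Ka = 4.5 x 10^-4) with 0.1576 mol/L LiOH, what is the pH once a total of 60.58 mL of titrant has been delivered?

12.28

n(acid) = 0.3093 x 0.02555 = 0.007903 mol; n(LiOH) added = 0.1576 x 0.06058 = 0.009547 mol.
Base is in excess by 0.009547 - 0.007903 = 0.001645 mol in a total volume of 0.08613 L.
[OH^-] = 0.001645/0.08613 = 0.01910 M, so pOH = 1.72 and pH = 14.00 - 1.72 = 12.28.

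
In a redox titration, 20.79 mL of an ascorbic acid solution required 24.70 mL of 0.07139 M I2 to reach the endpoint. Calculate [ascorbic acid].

0.0848 M

n(I2) = 0.07139 x 0.02470 = 0.001763 mol.
From the balanced equation, 1 mol I2 reacts with 1 mol ascorbic acid, so n(ascorbic acid) = 0.001763 x 1/1 = 0.001763 mol.
[ascorbic acid] = 0.001763 / 0.02079 L = 0.0848 M.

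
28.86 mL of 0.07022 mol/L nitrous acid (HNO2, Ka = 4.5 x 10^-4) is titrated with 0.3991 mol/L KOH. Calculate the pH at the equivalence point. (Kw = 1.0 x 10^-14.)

n(HNO2) = 0.07022 x 0.02886 = 0.002027 mol; V(KOH) at equivalence = 0.002027/0.3991 = 0.005078 L.
At equivalence all the acid is converted to NO2-; total volume = 0.02886 + 0.005078 = 0.03394 L, so [NO2-] = 0.002027/0.03394 = 0.05971 M.
Kb = Kw/Ka = 1.0e-14 / 4.5 x 10^-4 = 2.22e-11.
[OH^-] = sqrt(Kb x [NO2-]) = sqrt(2.22e-11 x 0.05971) = 1.15e-6 M.
pOH = 5.94, so pH = 14.00 - 5.94 = 8.06.

8.06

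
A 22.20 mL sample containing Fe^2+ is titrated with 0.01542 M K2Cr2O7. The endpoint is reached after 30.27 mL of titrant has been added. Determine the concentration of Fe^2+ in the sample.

n(K2Cr2O7) = 0.01542 x 0.03027 = 0.0004668 mol.
From the balanced equation, 1 mol K2Cr2O7 reacts with 6 mol Fe^2+, so n(Fe^2+) = 0.0004668 x 6/1 = 0.002801 mol.
[Fe^2+] = 0.002801 / 0.02220 L = 0.126 M.

0.126 M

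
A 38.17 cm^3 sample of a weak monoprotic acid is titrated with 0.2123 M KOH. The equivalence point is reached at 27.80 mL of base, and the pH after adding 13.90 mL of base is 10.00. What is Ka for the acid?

1.0 x 10^-10

13.90 mL is half of the equivalence volume, so this is the half-equivalence point where [HA] = [A^-].
At half-equivalence pH = pKa, so pKa = 10.00.
Ka = 10^(-10.00) = 1.0 x 10^-10.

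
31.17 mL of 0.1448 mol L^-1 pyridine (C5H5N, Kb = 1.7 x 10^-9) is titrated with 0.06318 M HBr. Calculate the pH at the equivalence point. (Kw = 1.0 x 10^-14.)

n(C5H5N) = 0.1448 x 0.03117 = 0.004513 mol; V(HBr) at equivalence = 0.004513/0.06318 = 0.07144 L.
At equivalence the base is fully converted to C5H5NH+; total volume = 0.1026 L, so [C5H5NH+] = 0.004513/0.1026 = 0.04399 M.
Ka(C5H5NH+) = Kw/Kb = 1.0e-14 / 1.7 x 10^-9 = 5.88e-6.
[H^+] = sqrt(Ka x [C5H5NH+]) = sqrt(5.88e-6 x 0.04399) = 0.000509 M.
pH = -log(0.000509) = 3.29.

3.29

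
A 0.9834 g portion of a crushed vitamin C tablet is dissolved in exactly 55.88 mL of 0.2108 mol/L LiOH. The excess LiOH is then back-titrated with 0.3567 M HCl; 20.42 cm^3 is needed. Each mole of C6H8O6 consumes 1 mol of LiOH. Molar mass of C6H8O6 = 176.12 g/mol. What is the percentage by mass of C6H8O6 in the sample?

80.5%

Total n(LiOH) added = 0.2108 x 0.05588 = 0.01178 mol.
n(HCl) used = 0.3567 x 0.02042 = 0.007284 mol, which equals the excess n(LiOH).
So n(LiOH) consumed by the sample = 0.01178 - 0.007284 = 0.004496 mol.
n(C6H8O6) = 0.004496 / 1 = 0.004496 mol.
mass C6H8O6 = 0.004496 x 176.12 = 0.7918 g, so %C6H8O6 = 0.7918/0.9834 x 100 = 80.5%.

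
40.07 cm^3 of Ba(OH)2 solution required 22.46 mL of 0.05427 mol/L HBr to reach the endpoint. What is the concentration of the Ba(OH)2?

n(HBr) delivered = 0.05427 x 0.02246 = 0.001219 mol.
The reaction is 1 Ba(OH)2 + 2 HBr, so n(Ba(OH)2) = 0.001219 x 1/2 = 0.0006095 mol.
[Ba(OH)2] = 0.0006095 mol / 0.04007 L = 0.0152 M.

0.0152 M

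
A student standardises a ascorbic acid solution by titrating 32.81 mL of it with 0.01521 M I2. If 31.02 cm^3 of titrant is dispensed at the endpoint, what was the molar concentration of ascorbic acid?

0.0144 M

n(I2) = 0.01521 x 0.03102 = 0.0004718 mol.
From the balanced equation, 1 mol I2 reacts with 1 mol ascorbic acid, so n(ascorbic acid) = 0.0004718 x 1/1 = 0.0004718 mol.
[ascorbic acid] = 0.0004718 / 0.03281 L = 0.0144 M.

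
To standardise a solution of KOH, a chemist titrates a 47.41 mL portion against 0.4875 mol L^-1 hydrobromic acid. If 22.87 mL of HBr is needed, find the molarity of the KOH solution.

n(HBr) delivered = 0.4875 x 0.02287 = 0.01115 mol.
For a 1:1 reaction, n(KOH) = 0.01115 mol.
[KOH] = 0.01115 mol / 0.04741 L = 0.235 M.

0.235 M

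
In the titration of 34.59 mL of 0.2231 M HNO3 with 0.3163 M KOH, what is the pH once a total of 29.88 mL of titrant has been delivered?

12.43

n(acid) = 0.2231 x 0.03459 = 0.007717 mol; n(KOH) added = 0.3163 x 0.02988 = 0.009451 mol.
Base is in excess by 0.009451 - 0.007717 = 0.001734 mol in a total volume of 0.06447 L.
[OH^-] = 0.001734/0.06447 = 0.02690 M, so pOH = 1.57 and pH = 14.00 - 1.57 = 12.43.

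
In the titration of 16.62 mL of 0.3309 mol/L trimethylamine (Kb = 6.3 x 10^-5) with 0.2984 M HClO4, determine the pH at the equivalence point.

n((CH3)3N) = 0.3309 x 0.01662 = 0.005500 mol; V(HClO4) at equivalence = 0.005500/0.2984 = 0.01843 L.
At equivalence the base is fully converted to (CH3)3NH+; total volume = 0.03505 L, so [(CH3)3NH+] = 0.005500/0.03505 = 0.1569 M.
Ka((CH3)3NH+) = Kw/Kb = 1.0e-14 / 6.3 x 10^-5 = 1.59e-10.
[H^+] = sqrt(Ka x [(CH3)3NH+]) = sqrt(1.59e-10 x 0.1569) = 4.99e-6 M.
pH = -log(4.99e-6) = 5.30.

5.30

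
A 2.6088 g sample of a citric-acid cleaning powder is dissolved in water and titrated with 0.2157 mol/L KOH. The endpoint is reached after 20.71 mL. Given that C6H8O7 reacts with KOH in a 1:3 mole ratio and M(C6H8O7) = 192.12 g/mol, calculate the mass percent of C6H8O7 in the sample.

11.0%

n(KOH) = 0.2157 x 0.02071 = 0.004467 mol.
n(C6H8O7) = 0.004467 / 3 = 0.001489 mol.
mass of C6H8O7 = 0.001489 x 192.12 = 0.2861 g.
% purity = 0.2861 / 2.6088 x 100 = 11.0%.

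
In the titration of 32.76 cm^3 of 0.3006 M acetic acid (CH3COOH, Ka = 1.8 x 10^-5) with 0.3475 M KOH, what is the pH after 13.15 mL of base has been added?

4.68

Initial n(CH3COOH) = 0.3006 x 0.03276 = 0.009848 mol.
n(KOH) added = 0.3475 x 0.01315 = 0.004570 mol, converting that many moles of CH3COOH to CH3COO-.
Remaining n(CH3COOH) = 0.005278 mol; n(CH3COO-) = 0.004570 mol.
By Henderson-Hasselbalch, pH = pKa + log([A^-]/[HA]) = 4.74 + log(0.004570/0.005278) = 4.74 + (-0.06) = 4.68.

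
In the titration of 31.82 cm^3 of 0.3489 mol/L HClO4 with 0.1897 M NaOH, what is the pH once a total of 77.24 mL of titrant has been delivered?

n(acid) = 0.3489 x 0.03182 = 0.01110 mol; n(NaOH) added = 0.1897 x 0.07724 = 0.01465 mol.
Base is in excess by 0.01465 - 0.01110 = 0.003550 mol in a total volume of 0.1091 L.
[OH^-] = 0.003550/0.1091 = 0.03255 M, so pOH = 1.49 and pH = 14.00 - 1.49 = 12.51.

12.51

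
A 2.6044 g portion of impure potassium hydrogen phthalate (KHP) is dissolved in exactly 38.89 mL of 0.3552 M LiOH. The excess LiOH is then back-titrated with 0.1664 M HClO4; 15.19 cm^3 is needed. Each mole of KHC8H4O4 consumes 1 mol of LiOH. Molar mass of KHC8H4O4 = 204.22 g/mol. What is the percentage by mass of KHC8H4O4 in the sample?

Total n(LiOH) added = 0.3552 x 0.03889 = 0.01381 mol.
n(HClO4) used = 0.1664 x 0.01519 = 0.002528 mol, which equals the excess n(LiOH).
So n(LiOH) consumed by the sample = 0.01381 - 0.002528 = 0.01129 mol.
n(KHC8H4O4) = 0.01129 / 1 = 0.01129 mol.
mass KHC8H4O4 = 0.01129 x 204.22 = 2.305 g, so %KHC8H4O4 = 2.305/2.6044 x 100 = 88.5%.

88.5%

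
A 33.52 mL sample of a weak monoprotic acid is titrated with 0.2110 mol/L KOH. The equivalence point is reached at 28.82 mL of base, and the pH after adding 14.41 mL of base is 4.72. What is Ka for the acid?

14.41 mL is half of the equivalence volume, so this is the half-equivalence point where [HA] = [A^-].
At half-equivalence pH = pKa, so pKa = 4.72.
Ka = 10^(-4.72) = 1.9 x 10^-5.

1.9 x 10^-5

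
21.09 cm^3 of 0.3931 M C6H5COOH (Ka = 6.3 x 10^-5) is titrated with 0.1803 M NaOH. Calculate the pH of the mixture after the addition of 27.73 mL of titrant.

4.38

Initial n(C6H5COOH) = 0.3931 x 0.02109 = 0.008290 mol.
n(NaOH) added = 0.1803 x 0.02773 = 0.005000 mol, converting that many moles of C6H5COOH to C6H5COO-.
Remaining n(C6H5COOH) = 0.003291 mol; n(C6H5COO-) = 0.005000 mol.
By Henderson-Hasselbalch, pH = pKa + log([A^-]/[HA]) = 4.20 + log(0.005000/0.003291) = 4.20 + (+0.18) = 4.38.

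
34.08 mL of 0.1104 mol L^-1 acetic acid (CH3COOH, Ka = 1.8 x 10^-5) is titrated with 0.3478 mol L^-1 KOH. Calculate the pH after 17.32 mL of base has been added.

n(acid) = 0.1104 x 0.03408 = 0.003762 mol; n(KOH) added = 0.3478 x 0.01732 = 0.006024 mol.
Base is in excess by 0.006024 - 0.003762 = 0.002261 mol in a total volume of 0.05140 L.
[OH^-] = 0.002261/0.05140 = 0.04400 M, so pOH = 1.36 and pH = 14.00 - 1.36 = 12.64.

12.64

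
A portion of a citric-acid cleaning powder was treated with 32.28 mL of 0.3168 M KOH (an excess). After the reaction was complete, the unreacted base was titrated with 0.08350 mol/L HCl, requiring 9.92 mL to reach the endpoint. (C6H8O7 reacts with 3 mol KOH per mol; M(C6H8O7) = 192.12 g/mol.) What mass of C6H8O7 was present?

Total n(KOH) added = 0.3168 x 0.03228 = 0.01023 mol.
n(HCl) used = 0.08350 x 0.009920 = 0.0008283 mol, which equals the excess n(KOH).
So n(KOH) consumed by the sample = 0.01023 - 0.0008283 = 0.009398 mol.
n(C6H8O7) = 0.009398 / 3 = 0.003133 mol.
mass = 0.003133 mol x 192.12 g/mol = 0.602 g.

0.602 g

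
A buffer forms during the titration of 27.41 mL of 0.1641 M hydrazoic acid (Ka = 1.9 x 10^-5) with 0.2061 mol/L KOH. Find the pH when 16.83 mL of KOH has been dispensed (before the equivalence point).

Initial n(HN3) = 0.1641 x 0.02741 = 0.004498 mol.
n(KOH) added = 0.2061 x 0.01683 = 0.003469 mol, converting that many moles of HN3 to N3-.
Remaining n(HN3) = 0.001029 mol; n(N3-) = 0.003469 mol.
By Henderson-Hasselbalch, pH = pKa + log([A^-]/[HA]) = 4.72 + log(0.003469/0.001029) = 4.72 + (+0.53) = 5.25.

5.25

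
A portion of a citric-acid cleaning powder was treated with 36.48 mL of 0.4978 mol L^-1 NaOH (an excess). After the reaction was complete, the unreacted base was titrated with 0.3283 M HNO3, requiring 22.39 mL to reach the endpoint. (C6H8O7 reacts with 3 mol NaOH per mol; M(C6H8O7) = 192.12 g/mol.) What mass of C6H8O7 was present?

Total n(NaOH) added = 0.4978 x 0.03648 = 0.01816 mol.
n(HNO3) used = 0.3283 x 0.02239 = 0.007351 mol, which equals the excess n(NaOH).
So n(NaOH) consumed by the sample = 0.01816 - 0.007351 = 0.01081 mol.
n(C6H8O7) = 0.01081 / 3 = 0.003603 mol.
mass = 0.003603 mol x 192.12 g/mol = 0.692 g.

0.692 g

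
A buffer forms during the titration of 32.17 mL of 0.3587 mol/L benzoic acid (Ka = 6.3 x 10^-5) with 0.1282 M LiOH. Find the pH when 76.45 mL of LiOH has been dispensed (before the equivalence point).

4.95

Initial n(C6H5COOH) = 0.3587 x 0.03217 = 0.01154 mol.
n(LiOH) added = 0.1282 x 0.07645 = 0.009801 mol, converting that many moles of C6H5COOH to C6H5COO-.
Remaining n(C6H5COOH) = 0.001738 mol; n(C6H5COO-) = 0.009801 mol.
By Henderson-Hasselbalch, pH = pKa + log([A^-]/[HA]) = 4.20 + log(0.009801/0.001738) = 4.20 + (+0.75) = 4.95.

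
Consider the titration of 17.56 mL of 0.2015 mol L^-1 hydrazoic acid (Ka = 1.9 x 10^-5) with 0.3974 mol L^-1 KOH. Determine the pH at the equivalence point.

n(HN3) = 0.2015 x 0.01756 = 0.003538 mol; V(KOH) at equivalence = 0.003538/0.3974 = 0.008904 L.
At equivalence all the acid is converted to N3-; total volume = 0.01756 + 0.008904 = 0.02646 L, so [N3-] = 0.003538/0.02646 = 0.1337 M.
Kb = Kw/Ka = 1.0e-14 / 1.9 x 10^-5 = 5.26e-10.
[OH^-] = sqrt(Kb x [N3-]) = sqrt(5.26e-10 x 0.1337) = 8.39e-6 M.
pOH = 5.08, so pH = 14.00 - 5.08 = 8.92.

8.92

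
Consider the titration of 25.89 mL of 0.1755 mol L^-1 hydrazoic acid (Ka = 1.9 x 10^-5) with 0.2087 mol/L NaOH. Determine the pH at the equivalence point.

8.85

n(HN3) = 0.1755 x 0.02589 = 0.004544 mol; V(NaOH) at equivalence = 0.004544/0.2087 = 0.02177 L.
At equivalence all the acid is converted to N3-; total volume = 0.02589 + 0.02177 = 0.04766 L, so [N3-] = 0.004544/0.04766 = 0.09533 M.
Kb = Kw/Ka = 1.0e-14 / 1.9 x 10^-5 = 5.26e-10.
[OH^-] = sqrt(Kb x [N3-]) = sqrt(5.26e-10 x 0.09533) = 7.08e-6 M.
pOH = 5.15, so pH = 14.00 - 5.15 = 8.85.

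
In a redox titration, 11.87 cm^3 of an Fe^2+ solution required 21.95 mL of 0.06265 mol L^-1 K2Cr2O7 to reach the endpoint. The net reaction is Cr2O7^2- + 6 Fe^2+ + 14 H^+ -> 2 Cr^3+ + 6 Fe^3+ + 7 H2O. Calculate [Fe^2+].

n(K2Cr2O7) = 0.06265 x 0.02195 = 0.001375 mol.
From the balanced equation, 1 mol K2Cr2O7 reacts with 6 mol Fe^2+, so n(Fe^2+) = 0.001375 x 6/1 = 0.008251 mol.
[Fe^2+] = 0.008251 / 0.01187 L = 0.695 M.

0.695 M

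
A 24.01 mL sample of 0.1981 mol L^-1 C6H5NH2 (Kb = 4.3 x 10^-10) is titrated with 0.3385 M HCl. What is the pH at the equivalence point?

2.77

n(C6H5NH2) = 0.1981 x 0.02401 = 0.004756 mol; V(HCl) at equivalence = 0.004756/0.3385 = 0.01405 L.
At equivalence the base is fully converted to C6H5NH3+; total volume = 0.03806 L, so [C6H5NH3+] = 0.004756/0.03806 = 0.1250 M.
Ka(C6H5NH3+) = Kw/Kb = 1.0e-14 / 4.3 x 10^-10 = 2.33e-5.
[H^+] = sqrt(Ka x [C6H5NH3+]) = sqrt(2.33e-5 x 0.1250) = 0.00170 M.
pH = -log(0.00170) = 2.77.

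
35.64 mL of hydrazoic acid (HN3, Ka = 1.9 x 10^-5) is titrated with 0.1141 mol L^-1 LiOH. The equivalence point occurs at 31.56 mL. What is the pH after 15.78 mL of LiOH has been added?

4.72

15.78 mL is exactly half the equivalence volume (31.56/2), i.e. the half-equivalence point.
There, n(HA) = n(A^-), so pH = pKa = -log(1.9 x 10^-5) = 4.72.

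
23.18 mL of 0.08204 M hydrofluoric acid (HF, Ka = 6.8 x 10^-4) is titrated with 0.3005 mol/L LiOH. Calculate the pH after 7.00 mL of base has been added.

11.83

n(acid) = 0.08204 x 0.02318 = 0.001902 mol; n(LiOH) added = 0.3005 x 0.007000 = 0.002103 mol.
Base is in excess by 0.002103 - 0.001902 = 0.0002018 mol in a total volume of 0.03018 L.
[OH^-] = 0.0002018/0.03018 = 0.006687 M, so pOH = 2.17 and pH = 14.00 - 2.17 = 11.83.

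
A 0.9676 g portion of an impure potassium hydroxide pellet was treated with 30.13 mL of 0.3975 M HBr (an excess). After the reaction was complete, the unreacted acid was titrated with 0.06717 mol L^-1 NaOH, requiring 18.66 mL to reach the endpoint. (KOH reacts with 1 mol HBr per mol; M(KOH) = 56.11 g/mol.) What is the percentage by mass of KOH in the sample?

Total n(HBr) added = 0.3975 x 0.03013 = 0.01198 mol.
n(NaOH) used = 0.06717 x 0.01866 = 0.001253 mol, which equals the excess n(HBr).
So n(HBr) consumed by the sample = 0.01198 - 0.001253 = 0.01072 mol.
n(KOH) = 0.01072 / 1 = 0.01072 mol.
mass KOH = 0.01072 x 56.11 = 0.6017 g, so %KOH = 0.6017/0.9676 x 100 = 62.2%.

62.2%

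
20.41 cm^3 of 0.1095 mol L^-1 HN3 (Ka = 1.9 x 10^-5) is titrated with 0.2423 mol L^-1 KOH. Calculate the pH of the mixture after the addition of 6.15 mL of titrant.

Initial n(HN3) = 0.1095 x 0.02041 = 0.002235 mol.
n(KOH) added = 0.2423 x 0.006150 = 0.001490 mol, converting that many moles of HN3 to N3-.
Remaining n(HN3) = 0.0007447 mol; n(N3-) = 0.001490 mol.
By Henderson-Hasselbalch, pH = pKa + log([A^-]/[HA]) = 4.72 + log(0.001490/0.0007447) = 4.72 + (+0.30) = 5.02.

5.02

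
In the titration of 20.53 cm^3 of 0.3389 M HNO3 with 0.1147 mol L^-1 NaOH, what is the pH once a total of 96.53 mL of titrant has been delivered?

12.55

n(acid) = 0.3389 x 0.02053 = 0.006958 mol; n(NaOH) added = 0.1147 x 0.09653 = 0.01107 mol.
Base is in excess by 0.01107 - 0.006958 = 0.004114 mol in a total volume of 0.1171 L.
[OH^-] = 0.004114/0.1171 = 0.03515 M, so pOH = 1.45 and pH = 14.00 - 1.45 = 12.55.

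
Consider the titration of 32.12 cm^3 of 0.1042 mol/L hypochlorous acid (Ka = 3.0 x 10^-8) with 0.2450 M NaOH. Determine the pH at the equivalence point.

n(HClO) = 0.1042 x 0.03212 = 0.003347 mol; V(NaOH) at equivalence = 0.003347/0.2450 = 0.01366 L.
At equivalence all the acid is converted to ClO-; total volume = 0.03212 + 0.01366 = 0.04578 L, so [ClO-] = 0.003347/0.04578 = 0.07311 M.
Kb = Kw/Ka = 1.0e-14 / 3.0 x 10^-8 = 3.33e-7.
[OH^-] = sqrt(Kb x [ClO-]) = sqrt(3.33e-7 x 0.07311) = 0.000156 M.
pOH = 3.81, so pH = 14.00 - 3.81 = 10.19.

10.19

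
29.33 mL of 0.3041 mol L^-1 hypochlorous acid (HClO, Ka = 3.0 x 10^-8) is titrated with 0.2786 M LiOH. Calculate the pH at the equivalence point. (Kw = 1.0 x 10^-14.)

n(HClO) = 0.3041 x 0.02933 = 0.008919 mol; V(LiOH) at equivalence = 0.008919/0.2786 = 0.03201 L.
At equivalence all the acid is converted to ClO-; total volume = 0.02933 + 0.03201 = 0.06134 L, so [ClO-] = 0.008919/0.06134 = 0.1454 M.
Kb = Kw/Ka = 1.0e-14 / 3.0 x 10^-8 = 3.33e-7.
[OH^-] = sqrt(Kb x [ClO-]) = sqrt(3.33e-7 x 0.1454) = 0.000220 M.
pOH = 3.66, so pH = 14.00 - 3.66 = 10.34.

10.34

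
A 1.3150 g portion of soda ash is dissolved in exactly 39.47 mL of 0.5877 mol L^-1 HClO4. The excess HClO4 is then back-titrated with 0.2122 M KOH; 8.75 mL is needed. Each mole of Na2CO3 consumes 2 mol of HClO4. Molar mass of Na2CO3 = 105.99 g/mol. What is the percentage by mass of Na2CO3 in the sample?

Total n(HClO4) added = 0.5877 x 0.03947 = 0.02320 mol.
n(KOH) used = 0.2122 x 0.008750 = 0.001857 mol, which equals the excess n(HClO4).
So n(HClO4) consumed by the sample = 0.02320 - 0.001857 = 0.02134 mol.
n(Na2CO3) = 0.02134 / 2 = 0.01067 mol.
mass Na2CO3 = 0.01067 x 105.99 = 1.131 g, so %Na2CO3 = 1.131/1.3150 x 100 = 86.0%.

86.0%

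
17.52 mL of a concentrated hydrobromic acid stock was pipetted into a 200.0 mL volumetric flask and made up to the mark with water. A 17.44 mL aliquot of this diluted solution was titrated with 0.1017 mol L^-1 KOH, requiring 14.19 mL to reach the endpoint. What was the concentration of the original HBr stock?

n(KOH) = 0.1017 x 0.01419 = 0.001443 mol.
n(HBr) in the aliquot = 0.001443 mol.
[diluted HBr] = 0.001443 / 0.01744 = 0.08275 M.
Dilution factor = 200.0/17.52 = 11.42, so [stock] = 0.08275 x 11.42 = 0.945 M.

0.945 M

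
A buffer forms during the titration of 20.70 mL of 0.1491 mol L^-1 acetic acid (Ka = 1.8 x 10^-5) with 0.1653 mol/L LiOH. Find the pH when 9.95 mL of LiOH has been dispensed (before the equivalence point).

4.80

Initial n(CH3COOH) = 0.1491 x 0.02070 = 0.003086 mol.
n(LiOH) added = 0.1653 x 0.009950 = 0.001645 mol, converting that many moles of CH3COOH to CH3COO-.
Remaining n(CH3COOH) = 0.001442 mol; n(CH3COO-) = 0.001645 mol.
By Henderson-Hasselbalch, pH = pKa + log([A^-]/[HA]) = 4.74 + log(0.001645/0.001442) = 4.74 + (+0.06) = 4.80.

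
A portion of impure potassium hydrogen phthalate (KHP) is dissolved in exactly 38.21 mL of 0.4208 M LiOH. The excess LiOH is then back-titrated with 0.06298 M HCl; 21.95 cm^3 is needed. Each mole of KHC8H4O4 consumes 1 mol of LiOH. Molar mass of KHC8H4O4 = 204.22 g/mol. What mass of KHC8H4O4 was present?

3.00 g

Total n(LiOH) added = 0.4208 x 0.03821 = 0.01608 mol.
n(HCl) used = 0.06298 x 0.02195 = 0.001382 mol, which equals the excess n(LiOH).
So n(LiOH) consumed by the sample = 0.01608 - 0.001382 = 0.01470 mol.
n(KHC8H4O4) = 0.01470 / 1 = 0.01470 mol.
mass = 0.01470 mol x 204.22 g/mol = 3.00 g.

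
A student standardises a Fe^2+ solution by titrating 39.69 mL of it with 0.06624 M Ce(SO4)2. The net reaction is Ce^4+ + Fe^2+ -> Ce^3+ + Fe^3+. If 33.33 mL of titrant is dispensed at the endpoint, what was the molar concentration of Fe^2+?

0.0556 M

n(Ce(SO4)2) = 0.06624 x 0.03333 = 0.002208 mol.
From the balanced equation, 1 mol Ce(SO4)2 reacts with 1 mol Fe^2+, so n(Fe^2+) = 0.002208 x 1/1 = 0.002208 mol.
[Fe^2+] = 0.002208 / 0.03969 L = 0.0556 M.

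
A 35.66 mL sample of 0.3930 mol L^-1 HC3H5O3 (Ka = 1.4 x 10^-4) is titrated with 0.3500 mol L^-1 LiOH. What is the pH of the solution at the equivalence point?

8.56

n(HC3H5O3) = 0.3930 x 0.03566 = 0.01401 mol; V(LiOH) at equivalence = 0.01401/0.3500 = 0.04004 L.
At equivalence all the acid is converted to C3H5O3-; total volume = 0.03566 + 0.04004 = 0.07570 L, so [C3H5O3-] = 0.01401/0.07570 = 0.1851 M.
Kb = Kw/Ka = 1.0e-14 / 1.4 x 10^-4 = 7.14e-11.
[OH^-] = sqrt(Kb x [C3H5O3-]) = sqrt(7.14e-11 x 0.1851) = 3.64e-6 M.
pOH = 5.44, so pH = 14.00 - 5.44 = 8.56.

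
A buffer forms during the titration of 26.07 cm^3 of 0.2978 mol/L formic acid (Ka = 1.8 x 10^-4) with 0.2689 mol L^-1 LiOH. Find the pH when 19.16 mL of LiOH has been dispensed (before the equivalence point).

Initial n(HCOOH) = 0.2978 x 0.02607 = 0.007764 mol.
n(LiOH) added = 0.2689 x 0.01916 = 0.005152 mol, converting that many moles of HCOOH to HCOO-.
Remaining n(HCOOH) = 0.002612 mol; n(HCOO-) = 0.005152 mol.
By Henderson-Hasselbalch, pH = pKa + log([A^-]/[HA]) = 3.74 + log(0.005152/0.002612) = 3.74 + (+0.30) = 4.04.

4.04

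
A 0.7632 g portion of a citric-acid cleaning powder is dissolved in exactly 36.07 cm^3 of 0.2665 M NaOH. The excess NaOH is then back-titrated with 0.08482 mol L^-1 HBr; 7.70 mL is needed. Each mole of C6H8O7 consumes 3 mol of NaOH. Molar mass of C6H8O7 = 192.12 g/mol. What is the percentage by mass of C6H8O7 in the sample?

Total n(NaOH) added = 0.2665 x 0.03607 = 0.009613 mol.
n(HBr) used = 0.08482 x 0.007700 = 0.0006531 mol, which equals the excess n(NaOH).
So n(NaOH) consumed by the sample = 0.009613 - 0.0006531 = 0.008960 mol.
n(C6H8O7) = 0.008960 / 3 = 0.002987 mol.
mass C6H8O7 = 0.002987 x 192.12 = 0.5738 g, so %C6H8O7 = 0.5738/0.7632 x 100 = 75.2%.

75.2%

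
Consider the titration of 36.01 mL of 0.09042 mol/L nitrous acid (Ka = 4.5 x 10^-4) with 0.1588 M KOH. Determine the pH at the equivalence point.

n(HNO2) = 0.09042 x 0.03601 = 0.003256 mol; V(KOH) at equivalence = 0.003256/0.1588 = 0.02050 L.
At equivalence all the acid is converted to NO2-; total volume = 0.03601 + 0.02050 = 0.05651 L, so [NO2-] = 0.003256/0.05651 = 0.05761 M.
Kb = Kw/Ka = 1.0e-14 / 4.5 x 10^-4 = 2.22e-11.
[OH^-] = sqrt(Kb x [NO2-]) = sqrt(2.22e-11 x 0.05761) = 1.13e-6 M.
pOH = 5.95, so pH = 14.00 - 5.95 = 8.05.

8.05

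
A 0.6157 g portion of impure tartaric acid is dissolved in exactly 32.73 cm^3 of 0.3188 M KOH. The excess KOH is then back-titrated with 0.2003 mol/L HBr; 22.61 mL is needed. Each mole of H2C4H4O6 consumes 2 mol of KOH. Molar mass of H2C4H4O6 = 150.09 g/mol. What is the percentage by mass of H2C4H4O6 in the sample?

72.0%

Total n(KOH) added = 0.3188 x 0.03273 = 0.01043 mol.
n(HBr) used = 0.2003 x 0.02261 = 0.004529 mol, which equals the excess n(KOH).
So n(KOH) consumed by the sample = 0.01043 - 0.004529 = 0.005906 mol.
n(H2C4H4O6) = 0.005906 / 2 = 0.002953 mol.
mass H2C4H4O6 = 0.002953 x 150.09 = 0.4432 g, so %H2C4H4O6 = 0.4432/0.6157 x 100 = 72.0%.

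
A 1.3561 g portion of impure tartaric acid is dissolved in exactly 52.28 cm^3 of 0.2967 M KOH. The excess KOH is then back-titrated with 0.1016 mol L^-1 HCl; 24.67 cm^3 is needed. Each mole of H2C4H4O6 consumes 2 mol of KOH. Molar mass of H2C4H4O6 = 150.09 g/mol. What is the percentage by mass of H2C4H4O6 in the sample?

Total n(KOH) added = 0.2967 x 0.05228 = 0.01551 mol.
n(HCl) used = 0.1016 x 0.02467 = 0.002506 mol, which equals the excess n(KOH).
So n(KOH) consumed by the sample = 0.01551 - 0.002506 = 0.01301 mol.
n(H2C4H4O6) = 0.01301 / 2 = 0.006503 mol.
mass H2C4H4O6 = 0.006503 x 150.09 = 0.9760 g, so %H2C4H4O6 = 0.9760/1.3561 x 100 = 72.0%.

72.0%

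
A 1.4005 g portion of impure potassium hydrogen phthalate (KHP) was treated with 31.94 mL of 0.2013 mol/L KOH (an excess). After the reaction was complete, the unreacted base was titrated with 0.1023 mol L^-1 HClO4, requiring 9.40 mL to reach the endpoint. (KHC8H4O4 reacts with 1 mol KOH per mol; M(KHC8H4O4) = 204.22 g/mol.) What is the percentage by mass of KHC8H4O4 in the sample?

Total n(KOH) added = 0.2013 x 0.03194 = 0.006430 mol.
n(HClO4) used = 0.1023 x 0.009400 = 0.0009616 mol, which equals the excess n(KOH).
So n(KOH) consumed by the sample = 0.006430 - 0.0009616 = 0.005468 mol.
n(KHC8H4O4) = 0.005468 / 1 = 0.005468 mol.
mass KHC8H4O4 = 0.005468 x 204.22 = 1.117 g, so %KHC8H4O4 = 1.117/1.4005 x 100 = 79.7%.

79.7%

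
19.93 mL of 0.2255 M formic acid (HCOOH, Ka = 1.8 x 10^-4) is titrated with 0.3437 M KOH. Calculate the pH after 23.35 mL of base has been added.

12.91

n(acid) = 0.2255 x 0.01993 = 0.004494 mol; n(KOH) added = 0.3437 x 0.02335 = 0.008025 mol.
Base is in excess by 0.008025 - 0.004494 = 0.003531 mol in a total volume of 0.04328 L.
[OH^-] = 0.003531/0.04328 = 0.08159 M, so pOH = 1.09 and pH = 14.00 - 1.09 = 12.91.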